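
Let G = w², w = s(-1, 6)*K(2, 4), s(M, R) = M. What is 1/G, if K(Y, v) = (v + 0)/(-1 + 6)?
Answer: 25/16 ≈ 1.5625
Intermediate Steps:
K(Y, v) = v/5
w = -⅘ (w = -4/5 = -1*⅘ = -⅘ ≈ -0.80000)
G = 16/25 (G = (-⅘)² = 16/25 ≈ 0.64000)
1/G = 1/(16/25) = 25/16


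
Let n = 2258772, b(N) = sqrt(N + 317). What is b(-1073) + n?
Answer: 2258772 + 6*I*sqrt(21) ≈ 2.2588e+6 + 27.495*I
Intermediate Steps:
b(N) = sqrt(317 + N)
b(-1073) + n = sqrt(317 - 1073) + 2258772 = sqrt(-756) + 2258772 = 6*I*sqrt(21) + 2258772 = 2258772 + 6*I*sqrt(21)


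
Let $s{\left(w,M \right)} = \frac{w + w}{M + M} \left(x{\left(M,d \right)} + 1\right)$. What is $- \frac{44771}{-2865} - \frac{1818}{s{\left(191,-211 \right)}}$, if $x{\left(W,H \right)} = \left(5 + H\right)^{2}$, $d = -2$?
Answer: $\frac{620168}{2865} \approx 216.46$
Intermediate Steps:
$s{\left(w,M \right)} = \frac{10 w}{M}$ ($s{\left(w,M \right)} = \frac{w + w}{M + M} \left(\left(5 - 2\right)^{2} + 1\right) = \frac{2 w}{2 M} \left(3^{2} + 1\right) = 2 w \frac{1}{2 M} \left(9 + 1\right) = \frac{w}{M} 10 = \frac{10 w}{M}$)
$- \frac{44771}{-2865} - \frac{1818}{s{\left(191,-211 \right)}} = - \frac{44771}{-2865} - \frac{1818}{10 \cdot 191 \frac{1}{-211}} = \left(-44771\right) \left(- \frac{1}{2865}\right) - \frac{1818}{10 \cdot 191 \left(- \frac{1}{211}\right)} = \frac{44771}{2865} - \frac{1818}{- \frac{1910}{211}} = \frac{44771}{2865} - - \frac{191799}{955} = \frac{44771}{2865} + \frac{191799}{955} = \frac{620168}{2865}$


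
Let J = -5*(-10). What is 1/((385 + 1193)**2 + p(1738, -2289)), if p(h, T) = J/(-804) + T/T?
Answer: 402/1001014145 ≈ 4.0159e-7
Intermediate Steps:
J = 50
p(h, T) = 377/402 (p(h, T) = 50/(-804) + T/T = 50*(-1/804) + 1 = -25/402 + 1 = 377/402)
1/((385 + 1193)**2 + p(1738, -2289)) = 1/((385 + 1193)**2 + 377/402) = 1/(1578**2 + 377/402) = 1/(2490084 + 377/402) = 1/(1001014145/402) = 402/1001014145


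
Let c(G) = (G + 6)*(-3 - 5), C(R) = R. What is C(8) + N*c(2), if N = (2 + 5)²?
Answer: -3128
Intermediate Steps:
N = 49 (N = 7² = 49)
c(G) = -48 - 8*G (c(G) = (6 + G)*(-8) = -48 - 8*G)
C(8) + N*c(2) = 8 + 49*(-48 - 8*2) = 8 + 49*(-48 - 16) = 8 + 49*(-64) = 8 - 3136 = -3128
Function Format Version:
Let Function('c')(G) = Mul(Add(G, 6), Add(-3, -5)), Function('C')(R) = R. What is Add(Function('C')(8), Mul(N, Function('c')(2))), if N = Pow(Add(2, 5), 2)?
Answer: -3128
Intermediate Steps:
N = 49 (N = Pow(7, 2) = 49)
Function('c')(G) = Add(-48, Mul(-8, G)) (Function('c')(G) = Mul(Add(6, G), -8) = Add(-48, Mul(-8, G)))
Add(Function('C')(8), Mul(N, Function('c')(2))) = Add(8, Mul(49, Add(-48, Mul(-8, 2)))) = Add(8, Mul(49, Add(-48, -16))) = Add(8, Mul(49, -64)) = Add(8, -3136) = -3128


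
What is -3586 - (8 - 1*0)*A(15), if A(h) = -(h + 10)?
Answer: -3386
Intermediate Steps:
A(h) = -10 - h (A(h) = -(10 + h) = -10 - h)
-3586 - (8 - 1*0)*A(15) = -3586 - (8 - 1*0)*(-10 - 1*15) = -3586 - (8 + 0)*(-10 - 15) = -3586 - 8*(-25) = -3586 - 1*(-200) = -3586 + 200 = -3386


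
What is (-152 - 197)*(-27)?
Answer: 9423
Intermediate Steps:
(-152 - 197)*(-27) = -349*(-27) = 9423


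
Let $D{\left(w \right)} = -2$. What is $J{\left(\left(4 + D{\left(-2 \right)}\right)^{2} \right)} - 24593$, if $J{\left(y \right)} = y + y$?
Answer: $-24585$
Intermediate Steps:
$J{\left(y \right)} = 2 y$
$J{\left(\left(4 + D{\left(-2 \right)}\right)^{2} \right)} - 24593 = 2 \left(4 - 2\right)^{2} - 24593 = 2 \cdot 2^{2} - 24593 = 2 \cdot 4 - 24593 = 8 - 24593 = -24585$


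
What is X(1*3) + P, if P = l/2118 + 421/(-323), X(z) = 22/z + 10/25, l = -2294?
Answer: 9144604/1710285 ≈ 5.3468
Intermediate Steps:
X(z) = ⅖ + 22/z (X(z) = 22/z + 10*(1/25) = 22/z + ⅖ = ⅖ + 22/z)
P = -816320/342057 (P = -2294/2118 + 421/(-323) = -2294*1/2118 + 421*(-1/323) = -1147/1059 - 421/323 = -816320/342057 ≈ -2.3865)
X(1*3) + P = (⅖ + 22/((1*3))) - 816320/342057 = (⅖ + 22/3) - 816320/342057 = 116/15 - 816320/342057 = 9144604/1710285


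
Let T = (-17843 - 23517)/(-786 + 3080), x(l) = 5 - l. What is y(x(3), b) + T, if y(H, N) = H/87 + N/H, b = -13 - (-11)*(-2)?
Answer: -7086347/199578 ≈ -35.507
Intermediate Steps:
b = -35 (b = -13 - 1*22 = -13 - 22 = -35)
T = -20680/1147 (T = -41360/2294 = -41360*1/2294 = -20680/1147 ≈ -18.030)
y(H, N) = H/87 + N/H (y(H, N) = H*(1/87) + N/H = H/87 + N/H)
y(x(3), b) + T = ((5 - 1*3)/87 - 35/(5 - 1*3)) - 20680/1147 = ((5 - 3)/87 - 35/(5 - 3)) - 20680/1147 = ((1/87)*2 - 35/2) - 20680/1147 = (2/87 - 35*½) - 20680/1147 = (2/87 - 35/2) - 20680/1147 = -3041/174 - 20680/1147 = -7086347/199578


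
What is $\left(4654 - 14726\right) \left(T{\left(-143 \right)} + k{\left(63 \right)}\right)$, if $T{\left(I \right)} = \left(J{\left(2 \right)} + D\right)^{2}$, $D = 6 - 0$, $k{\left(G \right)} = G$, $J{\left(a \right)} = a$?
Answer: $-1279144$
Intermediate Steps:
$D = 6$ ($D = 6 + 0 = 6$)
$T{\left(I \right)} = 64$ ($T{\left(I \right)} = \left(2 + 6\right)^{2} = 8^{2} = 64$)
$\left(4654 - 14726\right) \left(T{\left(-143 \right)} + k{\left(63 \right)}\right) = \left(4654 - 14726\right) \left(64 + 63\right) = \left(-10072\right) 127 = -1279144$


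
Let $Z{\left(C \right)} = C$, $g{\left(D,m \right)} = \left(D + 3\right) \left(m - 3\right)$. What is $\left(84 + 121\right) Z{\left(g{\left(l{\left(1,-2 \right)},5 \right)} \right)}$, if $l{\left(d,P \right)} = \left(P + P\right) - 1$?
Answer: $-820$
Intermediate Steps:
$l{\left(d,P \right)} = -1 + 2 P$ ($l{\left(d,P \right)} = 2 P - 1 = -1 + 2 P$)
$g{\left(D,m \right)} = \left(-3 + m\right) \left(3 + D\right)$ ($g{\left(D,m \right)} = \left(3 + D\right) \left(-3 + m\right) = \left(-3 + m\right) \left(3 + D\right)$)
$\left(84 + 121\right) Z{\left(g{\left(l{\left(1,-2 \right)},5 \right)} \right)} = \left(84 + 121\right) \left(-9 - 3 \left(-1 + 2 \left(-2\right)\right) + 3 \cdot 5 + \left(-1 + 2 \left(-2\right)\right) 5\right) = 205 \left(-9 - 3 \left(-1 - 4\right) + 15 + \left(-1 - 4\right) 5\right) = 205 \left(-9 - -15 + 15 - 25\right) = 205 \left(-9 + 15 + 15 - 25\right) = 205 \left(-4\right) = -820$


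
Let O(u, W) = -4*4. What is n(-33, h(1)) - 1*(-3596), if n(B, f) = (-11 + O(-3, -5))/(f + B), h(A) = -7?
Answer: 143867/40 ≈ 3596.7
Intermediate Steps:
O(u, W) = -16
n(B, f) = -27/(B + f) (n(B, f) = (-11 - 16)/(f + B) = -27/(B + f))
n(-33, h(1)) - 1*(-3596) = -27/(-33 - 7) - 1*(-3596) = -27/(-40) + 3596 = -27*(-1/40) + 3596 = 27/40 + 3596 = 143867/40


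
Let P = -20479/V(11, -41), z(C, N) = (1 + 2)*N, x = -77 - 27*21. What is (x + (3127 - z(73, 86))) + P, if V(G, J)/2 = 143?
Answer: 615871/286 ≈ 2153.4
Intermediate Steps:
V(G, J) = 286 (V(G, J) = 2*143 = 286)
x = -644 (x = -77 - 567 = -644)
z(C, N) = 3*N
P = -20479/286 ≈ -71.605
(x + (3127 - z(73, 86))) + P = (-644 + (3127 - 3*86)) - 20479/286 = (-644 + (3127 - 1*258)) - 20479/286 = (-644 + (3127 - 258)) - 20479/286 = (-644 + 2869) - 20479/286 = 2225 - 20479/286 = 615871/286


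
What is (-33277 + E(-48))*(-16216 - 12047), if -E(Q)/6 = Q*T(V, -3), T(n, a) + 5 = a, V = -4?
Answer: 1005625803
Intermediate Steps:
T(n, a) = -5 + a
E(Q) = 48*Q (E(Q) = -6*Q*(-5 - 3) = -6*Q*(-8) = -(-48)*Q = 48*Q)
(-33277 + E(-48))*(-16216 - 12047) = (-33277 + 48*(-48))*(-16216 - 12047) = (-33277 - 2304)*(-28263) = -35581*(-28263) = 1005625803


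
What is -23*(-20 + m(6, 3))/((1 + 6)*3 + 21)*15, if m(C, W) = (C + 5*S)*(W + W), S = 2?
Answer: -4370/7 ≈ -624.29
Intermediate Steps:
m(C, W) = 2*W*(10 + C) (m(C, W) = (C + 5*2)*(W + W) = (C + 10)*(2*W) = (10 + C)*(2*W) = 2*W*(10 + C))
-23*(-20 + m(6, 3))/((1 + 6)*3 + 21)*15 = -23*(-20 + 2*3*(10 + 6))/((1 + 6)*3 + 21)*15 = -23*(-20 + 2*3*16)/(7*3 + 21)*15 = -23*(-20 + 96)/(21 + 21)*15 = -1748/42*15 = -23*38/21*15 = -874/21*15 = -4370/7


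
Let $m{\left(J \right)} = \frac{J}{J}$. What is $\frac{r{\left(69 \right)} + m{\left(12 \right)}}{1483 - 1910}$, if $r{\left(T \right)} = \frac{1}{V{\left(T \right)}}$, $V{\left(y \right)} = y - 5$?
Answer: $- \frac{65}{27328} \approx -0.0023785$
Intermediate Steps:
$m{\left(J \right)} = 1$
$V{\left(y \right)} = -5 + y$ ($V{\left(y \right)} = y - 5 = -5 + y$)
$r{\left(T \right)} = \frac{1}{-5 + T}$
$\frac{r{\left(69 \right)} + m{\left(12 \right)}}{1483 - 1910} = \frac{\frac{1}{-5 + 69} + 1}{1483 - 1910} = \frac{\frac{1}{64} + 1}{-427} = \left(\frac{1}{64} + 1\right) \left(- \frac{1}{427}\right) = \frac{65}{64} \left(- \frac{1}{427}\right) = - \frac{65}{27328}$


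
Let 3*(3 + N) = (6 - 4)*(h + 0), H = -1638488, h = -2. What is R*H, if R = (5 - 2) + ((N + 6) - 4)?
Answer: -3276976/3 ≈ -1.0923e+6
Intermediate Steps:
N = -13/3 (N = -3 + ((6 - 4)*(-2 + 0))/3 = -3 + (2*(-2))/3 = -3 + (1/3)*(-4) = -3 - 4/3 = -13/3 ≈ -4.3333)
R = 2/3 (R = (5 - 2) + ((-13/3 + 6) - 4) = 3 + (5/3 - 4) = 3 - 7/3 = 2/3 ≈ 0.66667)
R*H = (2/3)*(-1638488) = -3276976/3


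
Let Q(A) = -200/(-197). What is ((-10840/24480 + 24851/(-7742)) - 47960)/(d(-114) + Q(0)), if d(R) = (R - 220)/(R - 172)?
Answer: -3201025300515757/145694328948 ≈ -21971.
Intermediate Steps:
d(R) = (-220 + R)/(-172 + R)
Q(A) = 200/197 (Q(A) = -200*(-1/197) = 200/197)
((-10840/24480 + 24851/(-7742)) - 47960)/(d(-114) + Q(0)) = ((-10840/24480 + 24851/(-7742)) - 47960)/((-220 - 114)/(-172 - 114) + 200/197) = ((-10840*1/24480 + 24851*(-1/7742)) - 47960)/(-334/(-286) + 200/197) = ((-271/612 - 24851/7742) - 47960)/(-1/286*(-334) + 200/197) = (-8653447/2369052 - 47960)/(167/143 + 200/197) = -113628387367/(2369052*61499/28171) = -113628387367/2369052*28171/61499 = -3201025300515757/145694328948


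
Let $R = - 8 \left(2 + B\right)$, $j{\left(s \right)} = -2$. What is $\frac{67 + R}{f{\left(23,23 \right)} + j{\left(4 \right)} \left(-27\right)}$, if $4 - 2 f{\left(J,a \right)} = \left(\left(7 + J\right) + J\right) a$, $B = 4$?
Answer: $- \frac{38}{1107} \approx -0.034327$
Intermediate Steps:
$R = -48$ ($R = - 8 \left(2 + 4\right) = \left(-8\right) 6 = -48$)
$f{\left(J,a \right)} = 2 - \frac{a \left(7 + 2 J\right)}{2}$ ($f{\left(J,a \right)} = 2 - \frac{\left(\left(7 + J\right) + J\right) a}{2} = 2 - \frac{\left(7 + 2 J\right) a}{2} = 2 - \frac{a \left(7 + 2 J\right)}{2}$)
$\frac{67 + R}{f{\left(23,23 \right)} + j{\left(4 \right)} \left(-27\right)} = \frac{67 - 48}{\left(2 - \frac{161}{2} - 23 \cdot 23\right) - -54} = \frac{19}{\left(2 - \frac{161}{2} - 529\right) + 54} = \frac{19}{- \frac{1215}{2} + 54} = \frac{19}{- \frac{1107}{2}} = 19 \left(- \frac{2}{1107}\right) = - \frac{38}{1107}$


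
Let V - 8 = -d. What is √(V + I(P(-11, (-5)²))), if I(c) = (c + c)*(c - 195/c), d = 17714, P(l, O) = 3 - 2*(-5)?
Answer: I*√17758 ≈ 133.26*I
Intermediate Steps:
P(l, O) = 13 (P(l, O) = 3 + 10 = 13)
I(c) = 2*c*(c - 195/c) (I(c) = (2*c)*(c - 195/c) = 2*c*(c - 195/c))
V = -17706 (V = 8 - 1*17714 = 8 - 17714 = -17706)
√(V + I(P(-11, (-5)²))) = √(-17706 + (-390 + 2*13²)) = √(-17706 + (-390 + 2*169)) = √(-17706 + (-390 + 338)) = √(-17706 - 52) = √(-17758) = I*√17758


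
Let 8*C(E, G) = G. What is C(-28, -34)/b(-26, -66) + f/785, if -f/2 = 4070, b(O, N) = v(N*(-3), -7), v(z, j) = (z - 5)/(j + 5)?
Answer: -625739/60602 ≈ -10.325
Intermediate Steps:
C(E, G) = G/8
v(z, j) = (-5 + z)/(5 + j)
b(O, N) = 5/2 + 3*N/2 (b(O, N) = (-5 + N*(-3))/(5 - 7) = (-5 - 3*N)/(-2) = -(-5 - 3*N)/2 = 5/2 + 3*N/2)
f = -8140 (f = -2*4070 = -8140)
C(-28, -34)/b(-26, -66) + f/785 = ((⅛)*(-34))/(5/2 + (3/2)*(-66)) - 8140/785 = -17/(4*(5/2 - 99)) - 8140*1/785 = -17/(4*(-193/2)) - 1628/157 = -17/4*(-2/193) - 1628/157 = 17/386 - 1628/157 = -625739/60602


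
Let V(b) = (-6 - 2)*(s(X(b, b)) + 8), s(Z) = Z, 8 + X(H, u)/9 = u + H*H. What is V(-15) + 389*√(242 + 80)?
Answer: -14608 + 389*√322 ≈ -7627.6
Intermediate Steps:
X(H, u) = -72 + 9*u + 9*H² (X(H, u) = -72 + 9*(u + H*H) = -72 + 9*(u + H²) = -72 + (9*u + 9*H²) = -72 + 9*u + 9*H²)
V(b) = 512 - 72*b - 72*b² (V(b) = (-6 - 2)*((-72 + 9*b + 9*b²) + 8) = -8*(-64 + 9*b + 9*b²) = 512 - 72*b - 72*b²)
V(-15) + 389*√(242 + 80) = (512 - 72*(-15) - 72*(-15)²) + 389*√(242 + 80) = (512 + 1080 - 72*225) + 389*√322 = (512 + 1080 - 16200) + 389*√322 = -14608 + 389*√322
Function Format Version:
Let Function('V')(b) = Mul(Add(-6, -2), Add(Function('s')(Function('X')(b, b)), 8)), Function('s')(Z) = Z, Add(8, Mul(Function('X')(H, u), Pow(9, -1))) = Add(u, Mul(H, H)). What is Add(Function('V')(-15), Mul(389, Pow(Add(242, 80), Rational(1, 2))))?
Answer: Add(-14608, Mul(389, Pow(322, Rational(1, 2)))) ≈ -7627.6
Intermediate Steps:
Function('X')(H, u) = Add(-72, Mul(9, u), Mul(9, Pow(H, 2))) (Function('X')(H, u) = Add(-72, Mul(9, Add(u, Mul(H, H)))) = Add(-72, Mul(9, Add(u, Pow(H, 2)))) = Add(-72, Add(Mul(9, u), Mul(9, Pow(H, 2)))) = Add(-72, Mul(9, u), Mul(9, Pow(H, 2))))
Function('V')(b) = Add(512, Mul(-72, b), Mul(-72, Pow(b, 2))) (Function('V')(b) = Mul(Add(-6, -2), Add(Add(-72, Mul(9, b), Mul(9, Pow(b, 2))), 8)) = Mul(-8, Add(-64, Mul(9, b), Mul(9, Pow(b, 2)))) = Add(512, Mul(-72, b), Mul(-72, Pow(b, 2))))
Add(Function('V')(-15), Mul(389, Pow(Add(242, 80), Rational(1, 2)))) = Add(Add(512, Mul(-72, -15), Mul(-72, Pow(-15, 2))), Mul(389, Pow(Add(242, 80), Rational(1, 2)))) = Add(Add(512, 1080, Mul(-72, 225)), Mul(389, Pow(322, Rational(1, 2)))) = Add(Add(512, 1080, -16200), Mul(389, Pow(322, Rational(1, 2)))) = Add(-14608, Mul(389, Pow(322, Rational(1, 2))))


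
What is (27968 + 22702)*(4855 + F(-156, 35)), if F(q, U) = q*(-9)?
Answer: 317143530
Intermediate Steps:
F(q, U) = -9*q
(27968 + 22702)*(4855 + F(-156, 35)) = (27968 + 22702)*(4855 - 9*(-156)) = 50670*(4855 + 1404) = 50670*6259 = 317143530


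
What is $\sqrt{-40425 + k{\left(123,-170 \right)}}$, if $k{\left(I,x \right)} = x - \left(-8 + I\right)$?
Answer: $i \sqrt{40710} \approx 201.77 i$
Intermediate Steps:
$k{\left(I,x \right)} = 8 + x - I$
$\sqrt{-40425 + k{\left(123,-170 \right)}} = \sqrt{-40425 - 285} = \sqrt{-40710} = i \sqrt{40710}$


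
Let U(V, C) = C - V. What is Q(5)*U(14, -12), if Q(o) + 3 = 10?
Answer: -182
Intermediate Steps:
Q(o) = 7 (Q(o) = -3 + 10 = 7)
Q(5)*U(14, -12) = 7*(-12 - 1*14) = 7*(-12 - 14) = 7*(-26) = -182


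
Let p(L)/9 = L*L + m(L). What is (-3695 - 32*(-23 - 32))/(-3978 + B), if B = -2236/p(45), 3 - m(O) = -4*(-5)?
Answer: 8742330/17973163 ≈ 0.48641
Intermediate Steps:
m(O) = -17 (m(O) = 3 - (-4)*(-5) = 3 - 1*20 = 3 - 20 = -17)
p(L) = -153 + 9*L² (p(L) = 9*(L*L - 17) = 9*(L² - 17) = 9*(-17 + L²) = -153 + 9*L²)
B = -559/4518 (B = -2236/(-153 + 9*45²) = -2236/(-153 + 9*2025) = -2236/(-153 + 18225) = -2236/18072 = -2236*1/18072 = -559/4518 ≈ -0.12373)
(-3695 - 32*(-23 - 32))/(-3978 + B) = (-3695 - 32*(-23 - 32))/(-3978 - 559/4518) = (-3695 - 32*(-55))/(-17973163/4518) = (-3695 + 1760)*(-4518/17973163) = -1935*(-4518/17973163) = 8742330/17973163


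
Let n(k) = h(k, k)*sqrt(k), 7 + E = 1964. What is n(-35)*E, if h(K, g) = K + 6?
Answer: -56753*I*sqrt(35) ≈ -3.3576e+5*I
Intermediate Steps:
E = 1957 (E = -7 + 1964 = 1957)
h(K, g) = 6 + K
n(k) = sqrt(k)*(6 + k) (n(k) = (6 + k)*sqrt(k) = sqrt(k)*(6 + k))
n(-35)*E = (sqrt(-35)*(6 - 35))*1957 = ((I*sqrt(35))*(-29))*1957 = -29*I*sqrt(35)*1957 = -56753*I*sqrt(35)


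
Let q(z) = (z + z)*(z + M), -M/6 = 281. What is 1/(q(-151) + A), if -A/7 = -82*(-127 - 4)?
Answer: 1/479580 ≈ 2.0852e-6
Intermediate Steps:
M = -1686 (M = -6*281 = -1686)
A = -75194 (A = -(-574)*(-127 - 4) = -(-574)*(-131) = -7*10742 = -75194)
q(z) = 2*z*(-1686 + z) (q(z) = (z + z)*(z - 1686) = (2*z)*(-1686 + z) = 2*z*(-1686 + z))
1/(q(-151) + A) = 1/(2*(-151)*(-1686 - 151) - 75194) = 1/(2*(-151)*(-1837) - 75194) = 1/(554774 - 75194) = 1/479580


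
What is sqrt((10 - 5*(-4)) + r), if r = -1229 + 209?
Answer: 3*I*sqrt(110) ≈ 31.464*I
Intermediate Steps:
r = -1020
sqrt((10 - 5*(-4)) + r) = sqrt((10 - 5*(-4)) - 1020) = sqrt((10 + 20) - 1020) = sqrt(30 - 1020) = sqrt(-990) = 3*I*sqrt(110)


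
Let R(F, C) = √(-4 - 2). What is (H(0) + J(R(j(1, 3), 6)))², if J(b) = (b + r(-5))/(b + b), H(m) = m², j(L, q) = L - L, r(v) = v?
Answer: -19/24 + 5*I*√6/12 ≈ -0.79167 + 1.0206*I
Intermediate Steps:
j(L, q) = 0
R(F, C) = I*√6 (R(F, C) = √(-6) = I*√6)
J(b) = (-5 + b)/(2*b) (J(b) = (b - 5)/(b + b) = (-5 + b)/((2*b)) = (-5 + b)*(1/(2*b)) = (-5 + b)/(2*b))
(H(0) + J(R(j(1, 3), 6)))² = (0² + (-5 + I*√6)/(2*((I*√6))))² = (0 + (-I*√6/6)*(-5 + I*√6)/2)² = (0 - I*√6*(-5 + I*√6)/12)² = (-I*√6*(-5 + I*√6)/12)² = -(-5 + I*√6)²/24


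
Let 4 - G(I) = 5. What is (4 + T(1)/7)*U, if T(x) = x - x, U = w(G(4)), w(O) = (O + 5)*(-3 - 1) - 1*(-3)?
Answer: -52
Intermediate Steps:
G(I) = -1 (G(I) = 4 - 1*5 = 4 - 5 = -1)
w(O) = -17 - 4*O (w(O) = (5 + O)*(-4) + 3 = (-20 - 4*O) + 3 = -17 - 4*O)
U = -13 (U = -17 - 4*(-1) = -17 + 4 = -13)
T(x) = 0
(4 + T(1)/7)*U = (4 + 0/7)*(-13) = (4 + 0*(⅐))*(-13) = (4 + 0)*(-13) = 4*(-13) = -52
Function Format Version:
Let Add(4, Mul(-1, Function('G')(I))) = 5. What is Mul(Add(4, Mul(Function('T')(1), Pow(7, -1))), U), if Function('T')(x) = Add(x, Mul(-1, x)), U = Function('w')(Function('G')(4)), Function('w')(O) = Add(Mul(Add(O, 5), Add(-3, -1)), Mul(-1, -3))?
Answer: -52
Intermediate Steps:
Function('G')(I) = -1 (Function('G')(I) = Add(4, Mul(-1, 5)) = Add(4, -5) = -1)
Function('w')(O) = Add(-17, Mul(-4, O)) (Function('w')(O) = Add(Mul(Add(5, O), -4), 3) = Add(Add(-20, Mul(-4, O)), 3) = Add(-17, Mul(-4, O)))
U = -13 (U = Add(-17, Mul(-4, -1)) = Add(-17, 4) = -13)
Function('T')(x) = 0
Mul(Add(4, Mul(Function('T')(1), Pow(7, -1))), U) = Mul(Add(4, Mul(0, Pow(7, -1))), -13) = Mul(Add(4, Mul(0, Rational(1, 7))), -13) = Mul(Add(4, 0), -13) = Mul(4, -13) = -52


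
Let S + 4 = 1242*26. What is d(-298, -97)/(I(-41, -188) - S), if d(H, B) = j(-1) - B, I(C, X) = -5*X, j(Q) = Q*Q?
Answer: -49/15674 ≈ -0.0031262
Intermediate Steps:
j(Q) = Q**2
d(H, B) = 1 - B (d(H, B) = (-1)**2 - B = 1 - B)
S = 32288 (S = -4 + 1242*26 = -4 + 32292 = 32288)
d(-298, -97)/(I(-41, -188) - S) = (1 - 1*(-97))/(-5*(-188) - 1*32288) = (1 + 97)/(940 - 32288) = 98/(-31348) = 98*(-1/31348) = -49/15674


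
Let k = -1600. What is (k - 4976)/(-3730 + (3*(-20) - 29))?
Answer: 2192/1273 ≈ 1.7219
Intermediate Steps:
(k - 4976)/(-3730 + (3*(-20) - 29)) = (-1600 - 4976)/(-3730 + (3*(-20) - 29)) = -6576/(-3730 + (-60 - 29)) = -6576/(-3730 - 89) = -6576/(-3819) = -6576*(-1/3819) = 2192/1273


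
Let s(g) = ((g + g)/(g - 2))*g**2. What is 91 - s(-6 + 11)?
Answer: 23/3 ≈ 7.6667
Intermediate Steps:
s(g) = 2*g**3/(-2 + g) (s(g) = ((2*g)/(-2 + g))*g**2 = (2*g/(-2 + g))*g**2 = 2*g**3/(-2 + g))
91 - s(-6 + 11) = 91 - 2*(-6 + 11)**3/(-2 + (-6 + 11)) = 91 - 2*5**3/(-2 + 5) = 91 - 2*125/3 = 91 - 1*250/3 = 91 - 250/3 = 23/3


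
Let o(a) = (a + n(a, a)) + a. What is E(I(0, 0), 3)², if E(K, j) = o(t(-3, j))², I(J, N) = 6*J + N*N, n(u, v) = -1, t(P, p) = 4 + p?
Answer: 28561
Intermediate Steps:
I(J, N) = N² + 6*J (I(J, N) = 6*J + N² = N² + 6*J)
o(a) = -1 + 2*a (o(a) = (a - 1) + a = (-1 + a) + a = -1 + 2*a)
E(K, j) = (7 + 2*j)² (E(K, j) = (-1 + 2*(4 + j))² = (-1 + (8 + 2*j))² = (7 + 2*j)²)
E(I(0, 0), 3)² = ((7 + 2*3)²)² = ((7 + 6)²)² = (13²)² = 169² = 28561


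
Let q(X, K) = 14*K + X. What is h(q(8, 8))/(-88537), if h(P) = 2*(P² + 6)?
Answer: -28812/88537 ≈ -0.32542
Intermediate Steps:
q(X, K) = X + 14*K
h(P) = 12 + 2*P² (h(P) = 2*(6 + P²) = 12 + 2*P²)
h(q(8, 8))/(-88537) = (12 + 2*(8 + 14*8)²)/(-88537) = (12 + 2*(8 + 112)²)*(-1/88537) = (12 + 2*120²)*(-1/88537) = (12 + 2*14400)*(-1/88537) = (12 + 28800)*(-1/88537) = 28812*(-1/88537) = -28812/88537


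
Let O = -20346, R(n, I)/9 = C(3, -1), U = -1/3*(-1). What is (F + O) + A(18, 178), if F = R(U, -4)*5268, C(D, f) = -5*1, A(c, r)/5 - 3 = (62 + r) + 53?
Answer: -255926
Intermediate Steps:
U = ⅓ (U = -1*⅓*(-1) = -⅓*(-1) = ⅓ ≈ 0.33333)
A(c, r) = 590 + 5*r (A(c, r) = 15 + 5*((62 + r) + 53) = 15 + 5*(115 + r) = 15 + (575 + 5*r) = 590 + 5*r)
C(D, f) = -5
R(n, I) = -45 (R(n, I) = 9*(-5) = -45)
F = -237060 (F = -45*5268 = -237060)
(F + O) + A(18, 178) = (-237060 - 20346) + (590 + 5*178) = -257406 + (590 + 890) = -257406 + 1480 = -255926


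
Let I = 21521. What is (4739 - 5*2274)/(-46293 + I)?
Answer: 6631/24772 ≈ 0.26768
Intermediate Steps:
(4739 - 5*2274)/(-46293 + I) = (4739 - 5*2274)/(-46293 + 21521) = (4739 - 11370)/(-24772) = -6631*(-1/24772) = 6631/24772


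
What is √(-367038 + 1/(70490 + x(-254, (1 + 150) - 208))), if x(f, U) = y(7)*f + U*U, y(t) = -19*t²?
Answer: I*√35320839490116809/310213 ≈ 605.84*I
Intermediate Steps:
x(f, U) = U² - 931*f (x(f, U) = (-19*7²)*f + U*U = (-19*49)*f + U² = -931*f + U² = U² - 931*f)
√(-367038 + 1/(70490 + x(-254, (1 + 150) - 208))) = √(-367038 + 1/(70490 + (((1 + 150) - 208)² - 931*(-254)))) = √(-367038 + 1/(70490 + ((151 - 208)² + 236474))) = √(-367038 + 1/(70490 + ((-57)² + 236474))) = √(-367038 + 1/(70490 + (3249 + 236474))) = √(-367038 + 1/(70490 + 239723)) = √(-367038 + 1/310213) = √(-113859959093/310213) = I*√35320839490116809/310213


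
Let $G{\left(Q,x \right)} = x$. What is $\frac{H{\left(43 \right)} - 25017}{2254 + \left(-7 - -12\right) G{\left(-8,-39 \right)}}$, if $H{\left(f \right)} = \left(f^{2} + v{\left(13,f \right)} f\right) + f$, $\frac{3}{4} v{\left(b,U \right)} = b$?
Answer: $- \frac{67139}{6177} \approx -10.869$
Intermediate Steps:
$v{\left(b,U \right)} = \frac{4 b}{3}$
$H{\left(f \right)} = f^{2} + \frac{55 f}{3}$ ($H{\left(f \right)} = \left(f^{2} + \frac{4}{3} \cdot 13 f\right) + f = \left(f^{2} + \frac{52 f}{3}\right) + f = f^{2} + \frac{55 f}{3}$)
$\frac{H{\left(43 \right)} - 25017}{2254 + \left(-7 - -12\right) G{\left(-8,-39 \right)}} = \frac{\frac{1}{3} \cdot 43 \left(55 + 3 \cdot 43\right) - 25017}{2254 + \left(-7 - -12\right) \left(-39\right)} = \frac{\frac{1}{3} \cdot 43 \left(55 + 129\right) - 25017}{2254 + \left(-7 + 12\right) \left(-39\right)} = \frac{\frac{1}{3} \cdot 43 \cdot 184 - 25017}{2254 + 5 \left(-39\right)} = \frac{\frac{7912}{3} - 25017}{2254 - 195} = - \frac{67139}{3 \cdot 2059} = \left(- \frac{67139}{3}\right) \frac{1}{2059} = - \frac{67139}{6177}$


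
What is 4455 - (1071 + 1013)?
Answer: 2371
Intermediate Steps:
4455 - (1071 + 1013) = 4455 - 1*2084 = 4455 - 2084 = 2371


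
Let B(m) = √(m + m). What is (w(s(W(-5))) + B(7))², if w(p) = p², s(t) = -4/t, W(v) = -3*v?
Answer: 709006/50625 + 32*√14/225 ≈ 14.537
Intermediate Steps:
B(m) = √2*√m (B(m) = √(2*m) = √2*√m)
(w(s(W(-5))) + B(7))² = ((-4/((-3*(-5))))² + √2*√7)² = ((-4/15)² + √14)² = (16/225 + √14)²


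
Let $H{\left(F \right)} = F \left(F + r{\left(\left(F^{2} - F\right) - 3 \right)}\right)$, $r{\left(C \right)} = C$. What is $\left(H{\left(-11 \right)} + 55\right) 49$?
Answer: $-60907$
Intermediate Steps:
$H{\left(F \right)} = F \left(-3 + F^{2}\right)$ ($H{\left(F \right)} = F \left(F - \left(3 + F - F^{2}\right)\right) = F \left(-3 + F^{2}\right)$)
$\left(H{\left(-11 \right)} + 55\right) 49 = \left(- 11 \left(-3 + \left(-11\right)^{2}\right) + 55\right) 49 = \left(- 11 \left(-3 + 121\right) + 55\right) 49 = \left(\left(-11\right) 118 + 55\right) 49 = \left(-1298 + 55\right) 49 = \left(-1243\right) 49 = -60907$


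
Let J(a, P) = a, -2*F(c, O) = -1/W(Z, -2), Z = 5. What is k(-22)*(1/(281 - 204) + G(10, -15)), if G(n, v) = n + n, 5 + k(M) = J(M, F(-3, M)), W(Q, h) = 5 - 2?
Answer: -41607/77 ≈ -540.35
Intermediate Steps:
W(Q, h) = 3
F(c, O) = ⅙ (F(c, O) = -(-1)/(2*3) = -½*(-⅓) = ⅙)
k(M) = -5 + M
G(n, v) = 2*n
k(-22)*(1/(281 - 204) + G(10, -15)) = (-5 - 22)*(1/(281 - 204) + 2*10) = -27*(1/77 + 20) = -27*1541/77 = -41607/77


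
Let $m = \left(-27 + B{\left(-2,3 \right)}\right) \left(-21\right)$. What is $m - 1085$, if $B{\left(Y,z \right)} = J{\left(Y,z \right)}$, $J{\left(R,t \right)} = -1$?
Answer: $-497$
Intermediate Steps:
$B{\left(Y,z \right)} = -1$
$m = 588$ ($m = \left(-27 - 1\right) \left(-21\right) = \left(-28\right) \left(-21\right) = 588$)
$m - 1085 = 588 - 1085 = -497$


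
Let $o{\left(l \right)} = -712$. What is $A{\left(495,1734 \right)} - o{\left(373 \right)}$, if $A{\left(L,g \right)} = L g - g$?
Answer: $857308$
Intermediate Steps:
$A{\left(L,g \right)} = - g + L g$
$A{\left(495,1734 \right)} - o{\left(373 \right)} = 1734 \left(-1 + 495\right) - -712 = 1734 \cdot 494 + 712 = 856596 + 712 = 857308$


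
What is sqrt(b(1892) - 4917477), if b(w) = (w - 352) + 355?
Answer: 7*I*sqrt(100318) ≈ 2217.1*I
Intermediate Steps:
b(w) = 3 + w (b(w) = (-352 + w) + 355 = 3 + w)
sqrt(b(1892) - 4917477) = sqrt((3 + 1892) - 4917477) = sqrt(1895 - 4917477) = sqrt(-4915582) = 7*I*sqrt(100318)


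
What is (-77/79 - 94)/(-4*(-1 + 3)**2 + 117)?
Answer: -7503/7979 ≈ -0.94034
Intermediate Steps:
(-77/79 - 94)/(-4*(-1 + 3)**2 + 117) = (-77*1/79 - 94)/(-4*2**2 + 117) = (-77/79 - 94)/(-4*4 + 117) = -7503/(79*(-16 + 117)) = -7503/79/101 = -7503/79*1/101 = -7503/7979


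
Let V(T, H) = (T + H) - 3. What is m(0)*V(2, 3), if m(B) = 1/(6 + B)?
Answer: 1/3 ≈ 0.33333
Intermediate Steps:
V(T, H) = -3 + H + T (V(T, H) = (H + T) - 3 = -3 + H + T)
m(0)*V(2, 3) = (-3 + 3 + 2)/(6 + 0) = 2/6 = (1/6)*2 = 1/3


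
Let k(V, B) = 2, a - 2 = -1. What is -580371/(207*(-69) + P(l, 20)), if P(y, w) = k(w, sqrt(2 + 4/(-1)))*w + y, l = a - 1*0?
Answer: 580371/14242 ≈ 40.751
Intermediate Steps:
a = 1 (a = 2 - 1 = 1)
l = 1 (l = 1 - 1*0 = 1 + 0 = 1)
P(y, w) = y + 2*w (P(y, w) = 2*w + y = y + 2*w)
-580371/(207*(-69) + P(l, 20)) = -580371/(207*(-69) + (1 + 2*20)) = -580371/(-14283 + (1 + 40)) = -580371/(-14283 + 41) = -580371/(-14242) = -580371*(-1/14242) = 580371/14242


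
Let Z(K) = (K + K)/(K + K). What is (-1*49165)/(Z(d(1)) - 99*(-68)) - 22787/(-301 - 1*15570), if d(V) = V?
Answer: -626872844/106859443 ≈ -5.8663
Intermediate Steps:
Z(K) = 1 (Z(K) = (2*K)/((2*K)) = (2*K)*(1/(2*K)) = 1)
(-1*49165)/(Z(d(1)) - 99*(-68)) - 22787/(-301 - 1*15570) = (-1*49165)/(1 - 99*(-68)) - 22787/(-301 - 1*15570) = -49165/(1 + 6732) - 22787/(-301 - 15570) = -49165/6733 - 22787/(-15871) = -49165*1/6733 - 22787*(-1/15871) = -49165/6733 + 22787/15871 = -626872844/106859443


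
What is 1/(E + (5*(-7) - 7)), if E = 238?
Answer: 1/196 ≈ 0.0051020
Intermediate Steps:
1/(E + (5*(-7) - 7)) = 1/(238 + (5*(-7) - 7)) = 1/(238 + (-35 - 7)) = 1/(238 - 42) = 1/196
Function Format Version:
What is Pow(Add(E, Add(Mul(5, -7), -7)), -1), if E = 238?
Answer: Rational(1, 196) ≈ 0.0051020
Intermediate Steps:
Pow(Add(E, Add(Mul(5, -7), -7)), -1) = Pow(Add(238, Add(Mul(5, -7), -7)), -1) = Pow(Add(238, Add(-35, -7)), -1) = Pow(Add(238, -42), -1) = Pow(196, -1) = Rational(1, 196)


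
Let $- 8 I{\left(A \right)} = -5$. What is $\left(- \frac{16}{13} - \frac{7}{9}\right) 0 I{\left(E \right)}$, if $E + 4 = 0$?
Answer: $0$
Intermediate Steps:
$E = -4$ ($E = -4 + 0 = -4$)
$I{\left(A \right)} = \frac{5}{8}$ ($I{\left(A \right)} = \left(- \frac{1}{8}\right) \left(-5\right) = \frac{5}{8}$)
$\left(- \frac{16}{13} - \frac{7}{9}\right) 0 I{\left(E \right)} = \left(- \frac{16}{13} - \frac{7}{9}\right) 0 \cdot \frac{5}{8} = \left(- \frac{235}{117}\right) 0 \cdot \frac{5}{8} = 0 \cdot \frac{5}{8} = 0$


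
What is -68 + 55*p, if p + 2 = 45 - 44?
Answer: -123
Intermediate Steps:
p = -1 (p = -2 + (45 - 44) = -2 + 1 = -1)
-68 + 55*p = -68 + 55*(-1) = -68 - 55 = -123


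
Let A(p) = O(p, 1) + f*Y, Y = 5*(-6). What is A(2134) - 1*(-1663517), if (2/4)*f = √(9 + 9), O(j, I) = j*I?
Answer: 1665651 - 180*√2 ≈ 1.6654e+6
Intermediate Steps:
O(j, I) = I*j
f = 6*√2 (f = 2*√(9 + 9) = 2*√18 = 2*(3*√2) = 6*√2 ≈ 8.4853)
Y = -30
A(p) = p - 180*√2 (A(p) = 1*p + (6*√2)*(-30) = p - 180*√2)
A(2134) - 1*(-1663517) = (2134 - 180*√2) - 1*(-1663517) = (2134 - 180*√2) + 1663517 = 1665651 - 180*√2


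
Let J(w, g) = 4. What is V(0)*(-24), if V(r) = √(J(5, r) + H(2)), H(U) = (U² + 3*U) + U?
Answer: -96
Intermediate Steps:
H(U) = U² + 4*U
V(r) = 4 (V(r) = √(4 + 2*(4 + 2)) = √(4 + 2*6) = √(4 + 12) = √16 = 4)
V(0)*(-24) = 4*(-24) = -96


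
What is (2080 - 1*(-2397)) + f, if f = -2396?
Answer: 2081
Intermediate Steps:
(2080 - 1*(-2397)) + f = (2080 - 1*(-2397)) - 2396 = (2080 + 2397) - 2396 = 4477 - 2396 = 2081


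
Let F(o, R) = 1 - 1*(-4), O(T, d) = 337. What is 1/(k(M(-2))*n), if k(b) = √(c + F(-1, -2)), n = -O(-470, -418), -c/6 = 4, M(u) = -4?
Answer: I*√19/6403 ≈ 0.00068076*I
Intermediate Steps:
F(o, R) = 5 (F(o, R) = 1 + 4 = 5)
c = -24 (c = -6*4 = -24)
n = -337 (n = -1*337 = -337)
k(b) = I*√19 (k(b) = √(-24 + 5) = √(-19) = I*√19)
1/(k(M(-2))*n) = 1/((I*√19)*(-337)) = 1/(-337*I*√19) = I*√19/6403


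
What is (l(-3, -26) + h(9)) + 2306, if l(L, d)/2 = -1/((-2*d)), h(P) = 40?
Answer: 60995/26 ≈ 2346.0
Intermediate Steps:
l(L, d) = 1/d (l(L, d) = 2*(-1/((-2*d))) = 2*(-(-1)/(2*d)) = 2*(1/(2*d)) = 1/d)
(l(-3, -26) + h(9)) + 2306 = (1/(-26) + 40) + 2306 = (-1/26 + 40) + 2306 = 1039/26 + 2306 = 60995/26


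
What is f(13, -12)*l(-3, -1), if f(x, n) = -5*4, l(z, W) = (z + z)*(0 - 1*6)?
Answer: -720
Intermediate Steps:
l(z, W) = -12*z (l(z, W) = (2*z)*(0 - 6) = (2*z)*(-6) = -12*z)
f(x, n) = -20
f(13, -12)*l(-3, -1) = -(-240)*(-3) = -20*36 = -720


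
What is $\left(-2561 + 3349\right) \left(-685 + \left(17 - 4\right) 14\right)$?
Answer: $-396364$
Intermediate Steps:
$\left(-2561 + 3349\right) \left(-685 + \left(17 - 4\right) 14\right) = 788 \left(-685 + 13 \cdot 14\right) = 788 \left(-685 + 182\right) = 788 \left(-503\right) = -396364$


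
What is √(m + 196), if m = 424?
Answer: 2*√155 ≈ 24.900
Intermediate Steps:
√(m + 196) = √(424 + 196) = √620 = 2*√155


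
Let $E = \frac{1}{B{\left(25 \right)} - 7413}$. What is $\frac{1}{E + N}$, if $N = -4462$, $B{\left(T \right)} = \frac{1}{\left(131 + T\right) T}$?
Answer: $- \frac{28910699}{128999542838} \approx -0.00022411$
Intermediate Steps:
$B{\left(T \right)} = \frac{1}{T \left(131 + T\right)}$
$E = - \frac{3900}{28910699}$ ($E = \frac{1}{\frac{1}{25 \left(131 + 25\right)} - 7413} = \frac{1}{\frac{1}{25 \cdot 156} - 7413} = \frac{1}{\frac{1}{25} \cdot \frac{1}{156} - 7413} = \frac{1}{\frac{1}{3900} - 7413} = \frac{1}{- \frac{28910699}{3900}} = - \frac{3900}{28910699} \approx -0.0001349$)
$\frac{1}{E + N} = \frac{1}{- \frac{3900}{28910699} - 4462} = \frac{1}{- \frac{128999542838}{28910699}} = - \frac{28910699}{128999542838}$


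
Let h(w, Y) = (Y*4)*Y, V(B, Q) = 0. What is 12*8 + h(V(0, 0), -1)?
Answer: 100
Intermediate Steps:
h(w, Y) = 4*Y**2 (h(w, Y) = (4*Y)*Y = 4*Y**2)
12*8 + h(V(0, 0), -1) = 12*8 + 4*(-1)**2 = 96 + 4*1 = 96 + 4 = 100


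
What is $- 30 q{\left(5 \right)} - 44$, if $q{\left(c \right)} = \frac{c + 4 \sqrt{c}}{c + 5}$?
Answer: $-59 - 12 \sqrt{5} \approx -85.833$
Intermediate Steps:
$q{\left(c \right)} = \frac{c + 4 \sqrt{c}}{5 + c}$
$- 30 q{\left(5 \right)} - 44 = - 30 \frac{5 + 4 \sqrt{5}}{5 + 5} - 44 = - 30 \frac{5 + 4 \sqrt{5}}{10} - 44 = - 30 \left(\frac{1}{2} + \frac{2 \sqrt{5}}{5}\right) - 44 = \left(-15 - 12 \sqrt{5}\right) - 44 = -59 - 12 \sqrt{5}$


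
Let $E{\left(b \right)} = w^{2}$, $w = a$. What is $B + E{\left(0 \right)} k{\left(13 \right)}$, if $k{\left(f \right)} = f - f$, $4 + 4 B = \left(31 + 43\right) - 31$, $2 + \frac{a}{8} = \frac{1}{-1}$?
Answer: $\frac{39}{4} \approx 9.75$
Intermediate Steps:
$a = -24$ ($a = -16 + \frac{8}{-1} = -16 + 8 \left(-1\right) = -16 - 8 = -24$)
$B = \frac{39}{4}$ ($B = -1 + \frac{\left(31 + 43\right) - 31}{4} = -1 + \frac{74 - 31}{4} = -1 + \frac{1}{4} \cdot 43 = -1 + \frac{43}{4} = \frac{39}{4} \approx 9.75$)
$w = -24$
$k{\left(f \right)} = 0$
$E{\left(b \right)} = 576$ ($E{\left(b \right)} = \left(-24\right)^{2} = 576$)
$B + E{\left(0 \right)} k{\left(13 \right)} = \frac{39}{4} + 576 \cdot 0 = \frac{39}{4} + 0 = \frac{39}{4}$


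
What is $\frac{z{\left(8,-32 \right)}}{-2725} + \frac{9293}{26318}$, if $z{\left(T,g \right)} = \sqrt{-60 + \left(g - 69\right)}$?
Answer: $\frac{9293}{26318} - \frac{i \sqrt{161}}{2725} \approx 0.3531 - 0.0046564 i$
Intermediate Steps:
$z{\left(T,g \right)} = \sqrt{-129 + g}$ ($z{\left(T,g \right)} = \sqrt{-60 + \left(-69 + g\right)} = \sqrt{-129 + g}$)
$\frac{z{\left(8,-32 \right)}}{-2725} + \frac{9293}{26318} = \frac{\sqrt{-129 - 32}}{-2725} + \frac{9293}{26318} = \sqrt{-161} \left(- \frac{1}{2725}\right) + 9293 \cdot \frac{1}{26318} = i \sqrt{161} \left(- \frac{1}{2725}\right) + \frac{9293}{26318} = - \frac{i \sqrt{161}}{2725} + \frac{9293}{26318} = \frac{9293}{26318} - \frac{i \sqrt{161}}{2725}$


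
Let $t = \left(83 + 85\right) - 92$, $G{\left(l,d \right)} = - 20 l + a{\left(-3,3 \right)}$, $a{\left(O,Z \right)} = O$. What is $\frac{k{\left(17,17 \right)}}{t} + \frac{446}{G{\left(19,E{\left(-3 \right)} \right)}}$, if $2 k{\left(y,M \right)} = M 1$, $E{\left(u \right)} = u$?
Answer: $- \frac{61281}{58216} \approx -1.0526$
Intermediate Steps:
$G{\left(l,d \right)} = -3 - 20 l$ ($G{\left(l,d \right)} = - 20 l - 3 = -3 - 20 l$)
$k{\left(y,M \right)} = \frac{M}{2}$ ($k{\left(y,M \right)} = \frac{M 1}{2} = \frac{M}{2}$)
$t = 76$ ($t = 168 - 92 = 76$)
$\frac{k{\left(17,17 \right)}}{t} + \frac{446}{G{\left(19,E{\left(-3 \right)} \right)}} = \frac{\frac{1}{2} \cdot 17}{76} + \frac{446}{-3 - 380} = \frac{17}{2} \cdot \frac{1}{76} + \frac{446}{-3 - 380} = \frac{17}{152} + \frac{446}{-383} = \frac{17}{152} + 446 \left(- \frac{1}{383}\right) = \frac{17}{152} - \frac{446}{383} = - \frac{61281}{58216}$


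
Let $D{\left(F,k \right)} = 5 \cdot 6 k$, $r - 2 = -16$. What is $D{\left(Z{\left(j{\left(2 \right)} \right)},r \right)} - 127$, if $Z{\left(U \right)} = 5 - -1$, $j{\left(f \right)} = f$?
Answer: $-547$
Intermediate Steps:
$r = -14$ ($r = 2 - 16 = -14$)
$Z{\left(U \right)} = 6$ ($Z{\left(U \right)} = 5 + 1 = 6$)
$D{\left(F,k \right)} = 30 k$
$D{\left(Z{\left(j{\left(2 \right)} \right)},r \right)} - 127 = 30 \left(-14\right) - 127 = -420 - 127 = -547$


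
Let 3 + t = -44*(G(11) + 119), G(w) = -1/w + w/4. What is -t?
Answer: 5356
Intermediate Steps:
G(w) = -1/w + w/4 (G(w) = -1/w + w*(1/4) = -1/w + w/4)
t = -5356 (t = -3 - 44*((-1/11 + (1/4)*11) + 119) = -3 - 44*((-1*1/11 + 11/4) + 119) = -3 - 44*((-1/11 + 11/4) + 119) = -3 - 44*(117/44 + 119) = -3 - 44*5353/44 = -3 - 5353 = -5356)
-t = -1*(-5356) = 5356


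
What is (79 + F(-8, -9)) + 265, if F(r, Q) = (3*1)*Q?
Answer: 317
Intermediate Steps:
F(r, Q) = 3*Q
(79 + F(-8, -9)) + 265 = (79 + 3*(-9)) + 265 = (79 - 27) + 265 = 52 + 265 = 317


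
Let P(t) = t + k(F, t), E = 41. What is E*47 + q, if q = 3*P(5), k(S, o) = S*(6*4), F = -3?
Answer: 1726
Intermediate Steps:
k(S, o) = 24*S (k(S, o) = S*24 = 24*S)
P(t) = -72 + t (P(t) = t + 24*(-3) = t - 72 = -72 + t)
q = -201 (q = 3*(-72 + 5) = 3*(-67) = -201)
E*47 + q = 41*47 - 201 = 1927 - 201 = 1726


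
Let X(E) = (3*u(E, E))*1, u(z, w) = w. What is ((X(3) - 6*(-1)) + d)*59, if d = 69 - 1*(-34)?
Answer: 6962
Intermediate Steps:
d = 103 (d = 69 + 34 = 103)
X(E) = 3*E (X(E) = (3*E)*1 = 3*E)
((X(3) - 6*(-1)) + d)*59 = ((3*3 - 6*(-1)) + 103)*59 = ((9 + 6) + 103)*59 = (15 + 103)*59 = 118*59 = 6962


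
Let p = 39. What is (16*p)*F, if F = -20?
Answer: -12480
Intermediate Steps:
(16*p)*F = (16*39)*(-20) = 624*(-20) = -12480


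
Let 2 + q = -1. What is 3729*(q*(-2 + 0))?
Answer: 22374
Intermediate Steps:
q = -3 (q = -2 - 1 = -3)
3729*(q*(-2 + 0)) = 3729*(-3*(-2 + 0)) = 3729*(-3*(-2)) = 3729*6 = 22374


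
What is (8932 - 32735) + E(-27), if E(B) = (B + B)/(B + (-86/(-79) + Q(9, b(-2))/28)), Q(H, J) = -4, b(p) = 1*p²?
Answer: -171461881/7204 ≈ -23801.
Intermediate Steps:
b(p) = p²
E(B) = 2*B/(523/553 + B) (E(B) = (B + B)/(B + (-86/(-79) - 4/28)) = (2*B)/(B + (-86*(-1/79) - 4*1/28)) = (2*B)/(B + (86/79 - ⅐)) = (2*B)/(B + 523/553) = (2*B)/(523/553 + B) = 2*B/(523/553 + B))
(8932 - 32735) + E(-27) = (8932 - 32735) + 1106*(-27)/(523 + 553*(-27)) = -23803 + 1106*(-27)/(523 - 14931) = -23803 + 1106*(-27)/(-14408) = -23803 + 1106*(-27)*(-1/14408) = -23803 + 14931/7204 = -171461881/7204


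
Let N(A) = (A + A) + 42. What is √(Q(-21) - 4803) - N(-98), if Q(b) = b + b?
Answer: 154 + I*√4845 ≈ 154.0 + 69.606*I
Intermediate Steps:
Q(b) = 2*b
N(A) = 42 + 2*A (N(A) = 2*A + 42 = 42 + 2*A)
√(Q(-21) - 4803) - N(-98) = √(2*(-21) - 4803) - (42 + 2*(-98)) = √(-42 - 4803) - (42 - 196) = √(-4845) - 1*(-154) = I*√4845 + 154 = 154 + I*√4845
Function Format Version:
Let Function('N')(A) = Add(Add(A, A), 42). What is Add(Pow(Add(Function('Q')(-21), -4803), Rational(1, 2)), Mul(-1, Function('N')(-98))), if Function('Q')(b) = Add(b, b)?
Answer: Add(154, Mul(I, Pow(4845, Rational(1, 2)))) ≈ Add(154.00, Mul(69.606, I))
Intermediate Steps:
Function('Q')(b) = Mul(2, b)
Function('N')(A) = Add(42, Mul(2, A)) (Function('N')(A) = Add(Mul(2, A), 42) = Add(42, Mul(2, A)))
Add(Pow(Add(Function('Q')(-21), -4803), Rational(1, 2)), Mul(-1, Function('N')(-98))) = Add(Pow(Add(Mul(2, -21), -4803), Rational(1, 2)), Mul(-1, Add(42, Mul(2, -98)))) = Add(Pow(Add(-42, -4803), Rational(1, 2)), Mul(-1, Add(42, -196))) = Add(Pow(-4845, Rational(1, 2)), Mul(-1, -154)) = Add(Mul(I, Pow(4845, Rational(1, 2))), 154) = Add(154, Mul(I, Pow(4845, Rational(1, 2))))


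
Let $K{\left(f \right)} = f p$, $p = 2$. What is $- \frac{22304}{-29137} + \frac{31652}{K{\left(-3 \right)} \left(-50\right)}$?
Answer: $\frac{232233881}{2185275} \approx 106.27$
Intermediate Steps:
$K{\left(f \right)} = 2 f$ ($K{\left(f \right)} = f 2 = 2 f$)
$- \frac{22304}{-29137} + \frac{31652}{K{\left(-3 \right)} \left(-50\right)} = - \frac{22304}{-29137} + \frac{31652}{2 \left(-3\right) \left(-50\right)} = \left(-22304\right) \left(- \frac{1}{29137}\right) + \frac{31652}{\left(-6\right) \left(-50\right)} = \frac{22304}{29137} + \frac{31652}{300} = \frac{22304}{29137} + 31652 \cdot \frac{1}{300} = \frac{22304}{29137} + \frac{7913}{75} = \frac{232233881}{2185275}$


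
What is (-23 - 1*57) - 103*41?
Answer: -4303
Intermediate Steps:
(-23 - 1*57) - 103*41 = (-23 - 57) - 4223 = -80 - 4223 = -4303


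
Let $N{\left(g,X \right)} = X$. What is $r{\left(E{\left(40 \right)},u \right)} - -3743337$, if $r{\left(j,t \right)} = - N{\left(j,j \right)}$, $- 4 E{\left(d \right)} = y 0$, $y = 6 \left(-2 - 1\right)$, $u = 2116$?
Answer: $3743337$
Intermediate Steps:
$y = -18$ ($y = 6 \left(-2 - 1\right) = 6 \left(-3\right) = -18$)
$E{\left(d \right)} = 0$ ($E{\left(d \right)} = - \frac{\left(-18\right) 0}{4} = \left(- \frac{1}{4}\right) 0 = 0$)
$r{\left(j,t \right)} = - j$
$r{\left(E{\left(40 \right)},u \right)} - -3743337 = \left(-1\right) 0 - -3743337 = 0 + 3743337 = 3743337$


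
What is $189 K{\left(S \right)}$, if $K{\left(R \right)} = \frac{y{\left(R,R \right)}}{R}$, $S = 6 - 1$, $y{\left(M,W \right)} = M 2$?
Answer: $378$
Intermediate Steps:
$y{\left(M,W \right)} = 2 M$
$S = 5$ ($S = 6 - 1 = 5$)
$K{\left(R \right)} = 2$ ($K{\left(R \right)} = \frac{2 R}{R} = 2$)
$189 K{\left(S \right)} = 189 \cdot 2 = 378$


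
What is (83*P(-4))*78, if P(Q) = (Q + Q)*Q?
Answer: 207168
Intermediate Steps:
P(Q) = 2*Q**2 (P(Q) = (2*Q)*Q = 2*Q**2)
(83*P(-4))*78 = (83*(2*(-4)**2))*78 = (83*(2*16))*78 = (83*32)*78 = 2656*78 = 207168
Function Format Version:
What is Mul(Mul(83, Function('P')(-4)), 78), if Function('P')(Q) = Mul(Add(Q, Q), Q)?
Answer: 207168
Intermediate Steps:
Function('P')(Q) = Mul(2, Pow(Q, 2)) (Function('P')(Q) = Mul(Mul(2, Q), Q) = Mul(2, Pow(Q, 2)))
Mul(Mul(83, Function('P')(-4)), 78) = Mul(Mul(83, Mul(2, Pow(-4, 2))), 78) = Mul(Mul(83, Mul(2, 16)), 78) = Mul(Mul(83, 32), 78) = Mul(2656, 78) = 207168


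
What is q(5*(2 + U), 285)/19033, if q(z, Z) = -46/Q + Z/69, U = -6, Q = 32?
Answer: 991/7004144 ≈ 0.00014149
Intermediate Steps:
q(z, Z) = -23/16 + Z/69 (q(z, Z) = -46/32 + Z/69 = -46*1/32 + Z*(1/69) = -23/16 + Z/69)
q(5*(2 + U), 285)/19033 = (-23/16 + (1/69)*285)/19033 = (-23/16 + 95/23)*(1/19033) = (991/368)*(1/19033) = 991/7004144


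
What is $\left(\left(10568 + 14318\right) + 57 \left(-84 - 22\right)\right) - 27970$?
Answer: $-9126$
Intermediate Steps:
$\left(\left(10568 + 14318\right) + 57 \left(-84 - 22\right)\right) - 27970 = \left(24886 + 57 \left(-106\right)\right) - 27970 = \left(24886 - 6042\right) - 27970 = 18844 - 27970 = -9126$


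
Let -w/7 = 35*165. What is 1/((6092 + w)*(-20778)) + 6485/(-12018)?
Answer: -128505872302/238147043537 ≈ -0.53961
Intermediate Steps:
w = -40425 (w = -245*165 = -7*5775 = -40425)
1/((6092 + w)*(-20778)) + 6485/(-12018) = 1/((6092 - 40425)*(-20778)) + 6485/(-12018) = -1/20778/(-34333) + 6485*(-1/12018) = -1/34333*(-1/20778) - 6485/12018 = 1/713371074 - 6485/12018 = -128505872302/238147043537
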